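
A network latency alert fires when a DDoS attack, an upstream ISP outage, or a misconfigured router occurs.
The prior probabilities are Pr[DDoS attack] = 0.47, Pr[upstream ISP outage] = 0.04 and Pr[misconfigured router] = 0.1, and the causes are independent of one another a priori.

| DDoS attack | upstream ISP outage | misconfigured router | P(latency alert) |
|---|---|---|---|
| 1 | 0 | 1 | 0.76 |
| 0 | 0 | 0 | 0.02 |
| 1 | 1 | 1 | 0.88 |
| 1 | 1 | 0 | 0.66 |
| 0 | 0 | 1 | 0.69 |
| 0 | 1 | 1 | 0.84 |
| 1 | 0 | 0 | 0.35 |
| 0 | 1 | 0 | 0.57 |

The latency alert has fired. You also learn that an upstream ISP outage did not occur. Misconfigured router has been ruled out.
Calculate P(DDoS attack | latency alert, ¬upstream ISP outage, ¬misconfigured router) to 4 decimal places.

P(latency alert | ¬upstream ISP outage, ¬misconfigured router) = 0.02*0.53 + 0.35*0.47 = 0.010600 + 0.164500 = 0.175100
Restricting to configurations with DDoS attack present: 0.35*0.47 = 0.164500.
P(DDoS attack | latency alert, ¬upstream ISP outage, ¬misconfigured router) = 0.164500 / 0.175100 ≈ 0.9395

P(DDoS attack | latency alert, ¬upstream ISP outage, ¬misconfigured router) ≈ 0.9395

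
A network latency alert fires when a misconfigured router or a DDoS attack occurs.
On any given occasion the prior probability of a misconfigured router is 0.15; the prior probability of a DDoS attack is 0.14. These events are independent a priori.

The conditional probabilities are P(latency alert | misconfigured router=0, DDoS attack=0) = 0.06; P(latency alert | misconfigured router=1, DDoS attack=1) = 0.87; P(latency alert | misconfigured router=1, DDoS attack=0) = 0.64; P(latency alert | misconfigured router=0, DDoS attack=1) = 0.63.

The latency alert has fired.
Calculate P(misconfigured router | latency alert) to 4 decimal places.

P(misconfigured router | latency alert) ≈ 0.4590

Numerator (weight on configurations with misconfigured router): 0.082560 + 0.018270 = 0.100830
Denominator P(latency alert): 0.06*0.85*0.86 + 0.63*0.85*0.14 + 0.64*0.15*0.86 + 0.87*0.15*0.14 = 0.219660
P(misconfigured router | latency alert) = 0.100830/0.219660 ≈ 0.4590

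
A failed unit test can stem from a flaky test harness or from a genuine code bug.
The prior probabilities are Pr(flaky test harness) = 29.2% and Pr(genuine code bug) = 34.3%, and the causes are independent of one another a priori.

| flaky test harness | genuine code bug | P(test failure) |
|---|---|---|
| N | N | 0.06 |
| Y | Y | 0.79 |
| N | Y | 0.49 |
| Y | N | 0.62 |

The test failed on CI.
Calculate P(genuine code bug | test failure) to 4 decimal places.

P(genuine code bug | test failure) ≈ 0.5743

Weight on genuine code bug=true, given the evidence: 0.118994 + 0.079123 = 0.198117
The normalizing constant is 0.06*0.708*0.657 + 0.49*0.708*0.343 + 0.62*0.292*0.657 + 0.79*0.292*0.343 = 0.344969
Posterior = 0.198117 / 0.344969 ≈ 0.5743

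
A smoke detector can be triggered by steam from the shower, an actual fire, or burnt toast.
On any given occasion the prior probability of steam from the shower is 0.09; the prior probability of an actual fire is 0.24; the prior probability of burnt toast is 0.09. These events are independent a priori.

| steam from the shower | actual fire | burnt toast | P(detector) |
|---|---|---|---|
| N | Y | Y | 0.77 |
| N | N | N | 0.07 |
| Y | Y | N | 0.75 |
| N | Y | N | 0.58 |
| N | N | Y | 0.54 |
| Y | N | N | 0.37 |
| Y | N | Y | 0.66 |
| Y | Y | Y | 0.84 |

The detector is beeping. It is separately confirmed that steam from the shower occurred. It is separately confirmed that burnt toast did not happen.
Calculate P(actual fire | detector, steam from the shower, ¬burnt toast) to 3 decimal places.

Numerator (weight on configurations with actual fire): 0.75*0.24 = 0.180000
Normalizer over all consistent configurations: 0.37*0.76 + 0.75*0.24 = 0.461200
Posterior = 0.180000 / 0.461200 ≈ 0.390

P(actual fire | detector, steam from the shower, ¬burnt toast) ≈ 0.390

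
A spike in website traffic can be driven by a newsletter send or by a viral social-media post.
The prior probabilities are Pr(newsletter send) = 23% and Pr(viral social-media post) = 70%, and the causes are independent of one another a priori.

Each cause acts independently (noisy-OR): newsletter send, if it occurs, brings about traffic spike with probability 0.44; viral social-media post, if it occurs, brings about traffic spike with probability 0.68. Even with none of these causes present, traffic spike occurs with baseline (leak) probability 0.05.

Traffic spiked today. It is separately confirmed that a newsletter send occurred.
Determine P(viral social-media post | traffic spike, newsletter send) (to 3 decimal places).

Under noisy-OR, P(traffic spike | causes) = 1 − (1−0.05)·∏(1−qᵢ) over the active causes.
For the numerator, keep only viral social-media post=true terms: 0.82976×0.7 = 0.580832
Normalizer over all consistent configurations: 0.468×0.3 + 0.82976×0.7 = 0.721232
Posterior = 0.580832 / 0.721232 ≈ 0.805

P(viral social-media post | traffic spike, newsletter send) ≈ 0.805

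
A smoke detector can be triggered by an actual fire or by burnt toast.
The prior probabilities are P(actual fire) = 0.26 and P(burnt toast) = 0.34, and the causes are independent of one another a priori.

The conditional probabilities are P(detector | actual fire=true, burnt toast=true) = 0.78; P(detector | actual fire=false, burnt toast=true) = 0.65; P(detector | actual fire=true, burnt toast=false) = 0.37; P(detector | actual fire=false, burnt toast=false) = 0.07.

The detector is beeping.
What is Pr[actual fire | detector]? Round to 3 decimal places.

For the numerator, keep only actual fire=true terms: 0.063492 + 0.068952 = 0.132444
Normalizer over all consistent configurations: 0.07*0.74*0.66 + 0.65*0.74*0.34 + 0.37*0.26*0.66 + 0.78*0.26*0.34 = 0.330172
P(actual fire | detector) = 0.132444/0.330172 ≈ 0.401

Pr[actual fire | detector] ≈ 0.401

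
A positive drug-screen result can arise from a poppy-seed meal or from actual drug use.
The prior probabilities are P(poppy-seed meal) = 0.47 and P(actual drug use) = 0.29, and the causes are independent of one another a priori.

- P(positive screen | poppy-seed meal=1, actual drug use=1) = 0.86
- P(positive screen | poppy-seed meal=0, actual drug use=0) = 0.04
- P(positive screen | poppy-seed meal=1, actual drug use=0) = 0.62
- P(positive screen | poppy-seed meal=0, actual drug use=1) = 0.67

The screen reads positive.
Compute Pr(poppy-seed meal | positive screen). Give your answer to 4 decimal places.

Pr(poppy-seed meal | positive screen) ≈ 0.7330

For the numerator, keep only poppy-seed meal=true terms: 0.206894 + 0.117218 = 0.324112
The normalizing constant is 0.04×0.53×0.71 + 0.67×0.53×0.29 + 0.62×0.47×0.71 + 0.86×0.47×0.29 = 0.442143
Posterior = 0.324112 / 0.442143 ≈ 0.7330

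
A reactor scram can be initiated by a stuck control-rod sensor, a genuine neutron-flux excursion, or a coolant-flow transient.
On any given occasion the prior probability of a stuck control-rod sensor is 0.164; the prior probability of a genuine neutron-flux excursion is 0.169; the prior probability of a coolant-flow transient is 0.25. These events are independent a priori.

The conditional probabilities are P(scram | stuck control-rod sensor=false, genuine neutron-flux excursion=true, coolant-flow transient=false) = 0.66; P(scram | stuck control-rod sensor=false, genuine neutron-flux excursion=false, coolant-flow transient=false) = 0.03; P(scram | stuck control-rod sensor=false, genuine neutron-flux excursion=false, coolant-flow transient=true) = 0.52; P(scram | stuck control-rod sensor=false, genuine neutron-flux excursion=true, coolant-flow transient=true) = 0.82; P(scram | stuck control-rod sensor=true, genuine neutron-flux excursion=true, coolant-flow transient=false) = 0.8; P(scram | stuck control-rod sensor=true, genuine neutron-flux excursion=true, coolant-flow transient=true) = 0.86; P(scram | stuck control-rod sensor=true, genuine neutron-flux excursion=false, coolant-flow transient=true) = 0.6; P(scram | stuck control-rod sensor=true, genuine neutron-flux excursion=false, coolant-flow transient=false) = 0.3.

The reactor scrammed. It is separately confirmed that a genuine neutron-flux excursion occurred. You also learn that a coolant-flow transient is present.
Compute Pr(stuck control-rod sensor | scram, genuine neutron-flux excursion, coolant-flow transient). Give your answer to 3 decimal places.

Pr(stuck control-rod sensor | scram, genuine neutron-flux excursion, coolant-flow transient) ≈ 0.171

P(scram | genuine neutron-flux excursion, coolant-flow transient) = 0.82·0.836 + 0.86·0.164 = 0.685520 + 0.141040 = 0.826560
Of this, 0.141040 comes from 0.86·0.164 (the stuck control-rod sensor=true cases).
P(stuck control-rod sensor | scram, genuine neutron-flux excursion, coolant-flow transient) = 0.141040 / 0.826560 ≈ 0.171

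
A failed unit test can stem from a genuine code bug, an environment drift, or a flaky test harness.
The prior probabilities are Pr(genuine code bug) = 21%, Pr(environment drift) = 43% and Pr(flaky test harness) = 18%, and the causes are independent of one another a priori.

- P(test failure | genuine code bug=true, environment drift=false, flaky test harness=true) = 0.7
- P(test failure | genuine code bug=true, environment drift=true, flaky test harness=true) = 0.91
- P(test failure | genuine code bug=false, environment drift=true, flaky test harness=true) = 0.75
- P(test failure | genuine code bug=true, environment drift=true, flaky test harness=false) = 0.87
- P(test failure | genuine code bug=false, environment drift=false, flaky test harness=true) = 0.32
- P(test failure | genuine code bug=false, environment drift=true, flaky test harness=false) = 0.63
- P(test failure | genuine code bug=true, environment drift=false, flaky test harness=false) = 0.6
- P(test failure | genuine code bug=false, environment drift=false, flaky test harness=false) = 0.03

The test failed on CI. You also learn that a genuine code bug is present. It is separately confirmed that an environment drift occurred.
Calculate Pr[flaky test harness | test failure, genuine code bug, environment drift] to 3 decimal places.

Pr[flaky test harness | test failure, genuine code bug, environment drift] ≈ 0.187

By total probability over both values of flaky test harness:
  P(test failure | genuine code bug, environment drift) = 0.87·0.82 + 0.91·0.18
        = 0.713400 + 0.163800 = 0.877200
Keeping only the flaky test harness-present terms gives 0.163800, so
  P(flaky test harness | test failure, genuine code bug, environment drift) = 0.163800 / 0.877200 ≈ 0.187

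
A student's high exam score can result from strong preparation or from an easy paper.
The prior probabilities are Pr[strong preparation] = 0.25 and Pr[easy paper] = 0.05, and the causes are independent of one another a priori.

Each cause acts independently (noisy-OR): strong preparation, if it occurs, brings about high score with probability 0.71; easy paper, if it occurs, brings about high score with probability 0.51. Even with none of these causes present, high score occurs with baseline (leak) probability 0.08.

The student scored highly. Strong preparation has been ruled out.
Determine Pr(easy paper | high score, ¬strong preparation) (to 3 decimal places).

Under noisy-OR, P(high score | causes) = 1 − (1−0.08)·∏(1−qᵢ) over the active causes.
P(high score | ¬strong preparation) = 0.08×0.95 + 0.5492×0.05 = 0.076000 + 0.027460 = 0.103460
Restricting to configurations with easy paper present: 0.5492×0.05 = 0.027460.
So P(easy paper | high score, ¬strong preparation) = 0.027460/0.103460 ≈ 0.265.

Pr(easy paper | high score, ¬strong preparation) ≈ 0.265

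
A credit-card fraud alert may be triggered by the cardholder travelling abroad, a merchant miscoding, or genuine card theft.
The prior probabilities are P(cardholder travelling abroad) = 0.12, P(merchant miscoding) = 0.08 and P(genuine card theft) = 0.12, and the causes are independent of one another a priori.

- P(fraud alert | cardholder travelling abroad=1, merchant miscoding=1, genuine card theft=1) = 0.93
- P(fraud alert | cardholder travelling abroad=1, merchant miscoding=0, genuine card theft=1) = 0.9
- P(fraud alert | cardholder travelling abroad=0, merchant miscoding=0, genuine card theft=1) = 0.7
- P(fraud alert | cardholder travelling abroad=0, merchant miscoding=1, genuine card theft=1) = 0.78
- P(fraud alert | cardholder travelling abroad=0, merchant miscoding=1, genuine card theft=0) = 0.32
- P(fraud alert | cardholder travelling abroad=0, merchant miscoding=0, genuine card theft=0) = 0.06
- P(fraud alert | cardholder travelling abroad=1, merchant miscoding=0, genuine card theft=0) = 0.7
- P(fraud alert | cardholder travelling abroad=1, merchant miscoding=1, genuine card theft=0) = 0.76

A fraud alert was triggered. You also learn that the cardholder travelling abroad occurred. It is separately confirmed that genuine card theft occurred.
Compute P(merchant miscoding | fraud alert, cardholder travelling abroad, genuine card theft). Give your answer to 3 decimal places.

P(merchant miscoding | fraud alert, cardholder travelling abroad, genuine card theft) ≈ 0.082

For the numerator, keep only merchant miscoding=true terms: 0.93·0.08 = 0.074400
Denominator P(fraud alert | cardholder travelling abroad, genuine card theft): 0.9·0.92 + 0.93·0.08 = 0.902400
P(merchant miscoding | fraud alert, cardholder travelling abroad, genuine card theft) = 0.074400/0.902400 ≈ 0.082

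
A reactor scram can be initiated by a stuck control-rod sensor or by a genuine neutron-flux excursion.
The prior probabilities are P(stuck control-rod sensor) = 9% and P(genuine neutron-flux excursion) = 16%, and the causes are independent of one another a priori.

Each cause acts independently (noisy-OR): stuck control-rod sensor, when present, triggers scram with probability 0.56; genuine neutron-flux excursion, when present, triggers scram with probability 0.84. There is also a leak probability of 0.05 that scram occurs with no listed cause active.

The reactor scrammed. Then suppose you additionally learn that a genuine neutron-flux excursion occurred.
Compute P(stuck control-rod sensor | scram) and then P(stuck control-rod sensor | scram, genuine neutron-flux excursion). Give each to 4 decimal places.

P(stuck control-rod sensor | scram) ≈ 0.2621; P(stuck control-rod sensor | scram, genuine neutron-flux excursion) ≈ 0.0981

Under noisy-OR, P(scram | causes) = 1 − (1−0.05)·∏(1−qᵢ) over the active causes.
Numerator (weight on configurations with stuck control-rod sensor): 0.043999 + 0.013437 = 0.057436
Normalizer over all consistent configurations: 0.05×0.91×0.84 + 0.848×0.91×0.16 + 0.582×0.09×0.84 + 0.93312×0.09×0.16 = 0.219125
Posterior = 0.057436 / 0.219125 ≈ 0.2621

Now also conditioning on genuine neutron-flux excursion=true:
Weight on stuck control-rod sensor=true, given the evidence: 0.93312·0.09 = 0.083981
Normalizer over all consistent configurations: 0.848·0.91 + 0.93312·0.09 = 0.855661
P(stuck control-rod sensor | scram, genuine neutron-flux excursion) = 0.083981/0.855661 ≈ 0.0981
This is intercausal reasoning (explaining away): once genuine neutron-flux excursion accounts for the scram, stuck control-rod sensor becomes less likely.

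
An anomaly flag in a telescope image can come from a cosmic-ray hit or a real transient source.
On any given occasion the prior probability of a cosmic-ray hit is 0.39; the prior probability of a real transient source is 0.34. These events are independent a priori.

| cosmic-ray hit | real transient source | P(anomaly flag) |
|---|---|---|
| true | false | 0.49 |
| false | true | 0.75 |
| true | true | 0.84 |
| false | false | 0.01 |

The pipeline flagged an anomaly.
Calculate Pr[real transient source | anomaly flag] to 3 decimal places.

Numerator (weight on configurations with real transient source): 0.155550 + 0.111384 = 0.266934
Denominator P(anomaly flag): 0.01*0.61*0.66 + 0.75*0.61*0.34 + 0.49*0.39*0.66 + 0.84*0.39*0.34 = 0.397086
Posterior = 0.266934 / 0.397086 ≈ 0.672

Pr[real transient source | anomaly flag] ≈ 0.672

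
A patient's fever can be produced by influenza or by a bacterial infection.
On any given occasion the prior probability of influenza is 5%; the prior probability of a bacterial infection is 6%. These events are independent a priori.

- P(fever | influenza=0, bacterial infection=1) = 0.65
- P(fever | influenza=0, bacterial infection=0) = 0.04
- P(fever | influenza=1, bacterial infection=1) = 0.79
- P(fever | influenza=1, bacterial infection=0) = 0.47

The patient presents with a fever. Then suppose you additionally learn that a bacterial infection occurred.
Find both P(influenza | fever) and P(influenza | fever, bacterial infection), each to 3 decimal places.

By total probability over the 4 (influenza, bacterial infection) configurations:
  P(fever) = 0.04×0.95×0.94 + 0.65×0.95×0.06 + 0.47×0.05×0.94 + 0.79×0.05×0.06
        = 0.035720 + 0.037050 + 0.022090 + 0.002370 = 0.097230
Configurations with influenza contribute 0.024460, so
  P(influenza | fever) = 0.024460 / 0.097230 ≈ 0.252

Now condition on the additional information:
For the numerator, keep only influenza=true terms: 0.79×0.05 = 0.039500
Normalizer over all consistent configurations: 0.65×0.95 + 0.79×0.05 = 0.657000
Posterior = 0.039500 / 0.657000 ≈ 0.060
This is intercausal reasoning (explaining away): once bacterial infection accounts for the fever, influenza becomes less likely.

P(influenza | fever) ≈ 0.252; P(influenza | fever, bacterial infection) ≈ 0.060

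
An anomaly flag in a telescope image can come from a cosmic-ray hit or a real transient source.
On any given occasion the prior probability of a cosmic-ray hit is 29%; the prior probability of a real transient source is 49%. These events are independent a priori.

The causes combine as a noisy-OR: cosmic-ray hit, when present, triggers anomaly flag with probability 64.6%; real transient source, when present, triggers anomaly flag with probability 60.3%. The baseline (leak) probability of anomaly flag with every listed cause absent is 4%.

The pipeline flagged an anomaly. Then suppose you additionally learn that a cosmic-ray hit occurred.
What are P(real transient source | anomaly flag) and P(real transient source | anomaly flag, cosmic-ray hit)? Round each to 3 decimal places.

P(real transient source | anomaly flag) ≈ 0.751; P(real transient source | anomaly flag, cosmic-ray hit) ≈ 0.557

Under noisy-OR, P(anomaly flag | causes) = 1 − (1−0.04)·∏(1−qᵢ) over the active causes.
Enumerate the 4 (cosmic-ray hit, real transient source) configurations and weight by the priors:
  P(anomaly flag) = 0.04*0.71*0.51 + 0.61888*0.71*0.49 + 0.66016*0.29*0.51 + 0.865084*0.29*0.49
        = 0.014484 + 0.215308 + 0.097638 + 0.122928 = 0.450358
Configurations with real transient source contribute 0.338236, so
  P(real transient source | anomaly flag) = 0.338236 / 0.450358 ≈ 0.751

Now also conditioning on cosmic-ray hit=true:
Sum P(anomaly flag|·) weighted by the priors over both values of real transient source:
  P(anomaly flag | cosmic-ray hit) = 0.66016×0.51 + 0.865084×0.49
        = 0.336682 + 0.423891 = 0.760573
The terms with real transient source present sum to 0.423891, so
  P(real transient source | anomaly flag, cosmic-ray hit) = 0.423891 / 0.760573 ≈ 0.557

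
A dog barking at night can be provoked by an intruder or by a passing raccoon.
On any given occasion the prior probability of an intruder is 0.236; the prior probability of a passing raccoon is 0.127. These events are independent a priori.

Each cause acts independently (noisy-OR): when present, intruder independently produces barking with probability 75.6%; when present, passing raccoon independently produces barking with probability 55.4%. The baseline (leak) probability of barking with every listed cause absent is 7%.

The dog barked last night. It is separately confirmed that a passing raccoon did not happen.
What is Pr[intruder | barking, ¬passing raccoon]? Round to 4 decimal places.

Pr[intruder | barking, ¬passing raccoon] ≈ 0.7733

Under noisy-OR, P(barking | causes) = 1 − (1−0.07)·∏(1−qᵢ) over the active causes.
By total probability over both values of intruder:
  P(barking | ¬passing raccoon) = 0.07*0.764 + 0.77308*0.236
        = 0.053480 + 0.182447 = 0.235927
Keeping only the intruder-present terms gives 0.182447, so
  P(intruder | barking, ¬passing raccoon) = 0.182447 / 0.235927 ≈ 0.7733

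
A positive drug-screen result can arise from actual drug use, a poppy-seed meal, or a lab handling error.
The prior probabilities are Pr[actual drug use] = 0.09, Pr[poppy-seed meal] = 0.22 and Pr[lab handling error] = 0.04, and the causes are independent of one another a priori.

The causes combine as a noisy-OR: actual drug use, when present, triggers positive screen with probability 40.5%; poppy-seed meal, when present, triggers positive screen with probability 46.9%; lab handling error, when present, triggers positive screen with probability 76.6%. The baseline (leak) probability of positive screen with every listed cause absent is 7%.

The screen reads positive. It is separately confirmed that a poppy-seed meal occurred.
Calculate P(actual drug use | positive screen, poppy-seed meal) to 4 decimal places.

P(actual drug use | positive screen, poppy-seed meal) ≈ 0.1195

Under noisy-OR, P(positive screen | causes) = 1 − (1−0.07)·∏(1−qᵢ) over the active causes.
By total probability over the 4 (actual drug use, lab handling error) configurations:
  P(positive screen | poppy-seed meal) = 0.50617×0.91×0.96 + 0.884444×0.91×0.04 + 0.706171×0.09×0.96 + 0.931244×0.09×0.04
        = 0.442190 + 0.032194 + 0.061013 + 0.003352 = 0.538749
Keeping only the actual drug use-present terms gives 0.064365, so
  P(actual drug use | positive screen, poppy-seed meal) = 0.064365 / 0.538749 ≈ 0.1195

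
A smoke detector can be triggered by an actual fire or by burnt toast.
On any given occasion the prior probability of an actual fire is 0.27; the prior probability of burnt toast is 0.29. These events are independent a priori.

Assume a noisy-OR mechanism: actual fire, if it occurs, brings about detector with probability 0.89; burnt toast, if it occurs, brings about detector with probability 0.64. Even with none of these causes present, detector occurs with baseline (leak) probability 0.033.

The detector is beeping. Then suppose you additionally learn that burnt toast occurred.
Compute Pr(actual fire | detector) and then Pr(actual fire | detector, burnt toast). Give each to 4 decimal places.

Under noisy-OR, P(detector | causes) = 1 − (1−0.033)·∏(1−qᵢ) over the active causes.
P(detector) = 0.033×0.73×0.71 + 0.65188×0.73×0.29 + 0.89363×0.27×0.71 + 0.961707×0.27×0.29 = 0.017104 + 0.138003 + 0.171309 + 0.075302 = 0.401718
The actual fire-present share is 0.171309 + 0.075302 = 0.246611.
So P(actual fire | detector) = 0.246611/0.401718 ≈ 0.6139.

Now also conditioning on burnt toast=true:
By total probability over both values of actual fire:
  P(detector | burnt toast) = 0.65188*0.73 + 0.961707*0.27
        = 0.475872 + 0.259661 = 0.735533
Configurations with actual fire contribute 0.259661, so
  P(actual fire | detector, burnt toast) = 0.259661 / 0.735533 ≈ 0.3530

Pr(actual fire | detector) ≈ 0.6139; Pr(actual fire | detector, burnt toast) ≈ 0.3530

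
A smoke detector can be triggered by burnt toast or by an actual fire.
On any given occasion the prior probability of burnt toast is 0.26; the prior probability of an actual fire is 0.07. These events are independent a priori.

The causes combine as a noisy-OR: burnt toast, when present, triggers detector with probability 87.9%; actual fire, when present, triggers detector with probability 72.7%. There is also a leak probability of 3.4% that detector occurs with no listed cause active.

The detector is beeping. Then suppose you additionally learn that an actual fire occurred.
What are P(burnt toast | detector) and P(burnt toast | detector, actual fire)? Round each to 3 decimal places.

Under noisy-OR, P(detector | causes) = 1 − (1−0.034)·∏(1−qᵢ) over the active causes.
P(detector) = 0.034×0.74×0.93 + 0.736282×0.74×0.07 + 0.883114×0.26×0.93 + 0.96809×0.26×0.07 = 0.023399 + 0.038139 + 0.213537 + 0.017619 = 0.292694
Of this, 0.231156 comes from 0.213537 + 0.017619 (the burnt toast=true cases).
Hence the posterior is 0.231156/0.292694 ≈ 0.790.

Now condition on the additional information:
P(detector | actual fire) = 0.736282·0.74 + 0.96809·0.26 = 0.544849 + 0.251703 = 0.796552
The burnt toast-present share is 0.96809·0.26 = 0.251703.
Hence the posterior is 0.251703/0.796552 ≈ 0.316.
This is intercausal reasoning (explaining away): once actual fire accounts for the detector, burnt toast becomes less likely.

P(burnt toast | detector) ≈ 0.790; P(burnt toast | detector, actual fire) ≈ 0.316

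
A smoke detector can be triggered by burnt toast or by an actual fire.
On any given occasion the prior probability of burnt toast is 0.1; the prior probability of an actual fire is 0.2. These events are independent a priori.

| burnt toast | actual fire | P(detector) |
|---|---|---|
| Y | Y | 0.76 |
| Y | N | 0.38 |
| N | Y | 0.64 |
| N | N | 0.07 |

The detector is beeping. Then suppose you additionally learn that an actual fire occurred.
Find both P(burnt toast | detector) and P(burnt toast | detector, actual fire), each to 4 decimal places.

P(burnt toast | detector) ≈ 0.2159; P(burnt toast | detector, actual fire) ≈ 0.1166

For the numerator, keep only burnt toast=true terms: 0.030400 + 0.015200 = 0.045600
Denominator P(detector): 0.07·0.9·0.8 + 0.64·0.9·0.2 + 0.38·0.1·0.8 + 0.76·0.1·0.2 = 0.211200
Posterior = 0.045600 / 0.211200 ≈ 0.2159

Now also conditioning on actual fire=true:
Sum P(detector|·) weighted by the priors over both values of burnt toast:
  P(detector | actual fire) = 0.64·0.9 + 0.76·0.1
        = 0.576000 + 0.076000 = 0.652000
The terms with burnt toast present sum to 0.076000, so
  P(burnt toast | detector, actual fire) = 0.076000 / 0.652000 ≈ 0.1166
— actual fire explains away the evidence for burnt toast.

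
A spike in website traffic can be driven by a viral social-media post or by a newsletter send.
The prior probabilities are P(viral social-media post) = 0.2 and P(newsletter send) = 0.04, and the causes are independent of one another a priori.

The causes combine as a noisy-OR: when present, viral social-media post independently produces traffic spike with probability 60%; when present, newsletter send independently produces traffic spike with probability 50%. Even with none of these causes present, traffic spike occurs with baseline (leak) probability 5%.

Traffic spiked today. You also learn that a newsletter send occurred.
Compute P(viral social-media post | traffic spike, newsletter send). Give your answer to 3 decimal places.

P(viral social-media post | traffic spike, newsletter send) ≈ 0.278

Under noisy-OR, P(traffic spike | causes) = 1 − (1−0.05)·∏(1−qᵢ) over the active causes.
P(traffic spike | newsletter send) = 0.525·0.8 + 0.81·0.2 = 0.420000 + 0.162000 = 0.582000
Of this, 0.162000 comes from 0.81·0.2 (the viral social-media post=true cases).
P(viral social-media post | traffic spike, newsletter send) = 0.162000 / 0.582000 ≈ 0.278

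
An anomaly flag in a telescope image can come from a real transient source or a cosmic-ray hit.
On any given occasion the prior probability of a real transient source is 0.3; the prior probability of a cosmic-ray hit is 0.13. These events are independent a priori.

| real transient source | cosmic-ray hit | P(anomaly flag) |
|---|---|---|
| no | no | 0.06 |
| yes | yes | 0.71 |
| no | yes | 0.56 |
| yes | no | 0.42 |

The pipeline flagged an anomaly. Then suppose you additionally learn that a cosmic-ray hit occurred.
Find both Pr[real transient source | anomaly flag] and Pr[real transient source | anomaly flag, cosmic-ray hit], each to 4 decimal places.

Enumerate the 4 (real transient source, cosmic-ray hit) configurations and weight by the priors:
  P(anomaly flag) = 0.06*0.7*0.87 + 0.56*0.7*0.13 + 0.42*0.3*0.87 + 0.71*0.3*0.13
        = 0.036540 + 0.050960 + 0.109620 + 0.027690 = 0.224810
The terms with real transient source present sum to 0.137310, so
  P(real transient source | anomaly flag) = 0.137310 / 0.224810 ≈ 0.6108

Now condition on the additional information:
P(anomaly flag | cosmic-ray hit) = 0.56×0.7 + 0.71×0.3 = 0.392000 + 0.213000 = 0.605000
The real transient source-present share is 0.71×0.3 = 0.213000.
Hence the posterior is 0.213000/0.605000 ≈ 0.3521.
The drop from 0.6108 to 0.3521 is the explaining-away (discounting) effect.

Pr[real transient source | anomaly flag] ≈ 0.6108; Pr[real transient source | anomaly flag, cosmic-ray hit] ≈ 0.3521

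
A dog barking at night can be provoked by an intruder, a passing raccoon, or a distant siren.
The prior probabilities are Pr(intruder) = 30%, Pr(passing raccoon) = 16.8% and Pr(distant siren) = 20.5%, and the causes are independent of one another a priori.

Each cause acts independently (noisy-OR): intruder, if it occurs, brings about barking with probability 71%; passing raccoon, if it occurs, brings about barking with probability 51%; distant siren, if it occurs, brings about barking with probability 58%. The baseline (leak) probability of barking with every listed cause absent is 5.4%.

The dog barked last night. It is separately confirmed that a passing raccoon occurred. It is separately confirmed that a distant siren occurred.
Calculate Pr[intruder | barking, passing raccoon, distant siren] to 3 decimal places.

Under noisy-OR, P(barking | causes) = 1 − (1−0.054)·∏(1−qᵢ) over the active causes.
Weight on intruder=true, given the evidence: 0.943541×0.3 = 0.283062
The normalizing constant is 0.805313×0.7 + 0.943541×0.3 = 0.846781
P(intruder | barking, passing raccoon, distant siren) = 0.283062/0.846781 ≈ 0.334

Pr[intruder | barking, passing raccoon, distant siren] ≈ 0.334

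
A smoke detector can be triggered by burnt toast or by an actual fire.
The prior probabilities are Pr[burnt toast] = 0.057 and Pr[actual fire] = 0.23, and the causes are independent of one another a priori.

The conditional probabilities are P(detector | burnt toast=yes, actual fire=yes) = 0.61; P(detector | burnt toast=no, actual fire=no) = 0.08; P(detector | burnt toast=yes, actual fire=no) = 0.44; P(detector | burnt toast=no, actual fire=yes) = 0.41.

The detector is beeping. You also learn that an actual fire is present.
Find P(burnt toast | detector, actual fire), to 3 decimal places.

P(burnt toast | detector, actual fire) ≈ 0.083

P(detector | actual fire) = 0.41·0.943 + 0.61·0.057 = 0.386630 + 0.034770 = 0.421400
Of this, 0.034770 comes from 0.61·0.057 (the burnt toast=true cases).
So P(burnt toast | detector, actual fire) = 0.034770/0.421400 ≈ 0.083.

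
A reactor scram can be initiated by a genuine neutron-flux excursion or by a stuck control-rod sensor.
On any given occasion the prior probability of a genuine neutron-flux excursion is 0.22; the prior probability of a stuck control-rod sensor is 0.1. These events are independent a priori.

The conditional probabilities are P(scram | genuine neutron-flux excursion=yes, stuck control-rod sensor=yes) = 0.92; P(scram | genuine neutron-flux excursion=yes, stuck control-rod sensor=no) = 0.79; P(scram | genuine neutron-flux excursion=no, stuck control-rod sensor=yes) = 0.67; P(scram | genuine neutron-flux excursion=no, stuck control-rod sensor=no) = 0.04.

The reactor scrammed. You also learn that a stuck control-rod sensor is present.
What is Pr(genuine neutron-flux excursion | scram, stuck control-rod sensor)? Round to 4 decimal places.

Pr(genuine neutron-flux excursion | scram, stuck control-rod sensor) ≈ 0.2792

P(scram | stuck control-rod sensor) = 0.67×0.78 + 0.92×0.22 = 0.522600 + 0.202400 = 0.725000
Restricting to configurations with genuine neutron-flux excursion present: 0.92×0.22 = 0.202400.
P(genuine neutron-flux excursion | scram, stuck control-rod sensor) = 0.202400 / 0.725000 ≈ 0.2792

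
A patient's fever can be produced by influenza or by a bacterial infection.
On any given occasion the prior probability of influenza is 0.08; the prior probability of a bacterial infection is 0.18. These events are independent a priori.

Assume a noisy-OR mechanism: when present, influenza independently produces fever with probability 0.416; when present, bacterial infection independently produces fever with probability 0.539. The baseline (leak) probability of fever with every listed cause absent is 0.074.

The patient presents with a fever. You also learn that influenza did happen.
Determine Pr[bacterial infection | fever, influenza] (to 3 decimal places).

Under noisy-OR, P(fever | causes) = 1 − (1−0.074)·∏(1−qᵢ) over the active causes.
Weight on bacterial infection=true, given the evidence: 0.750699×0.18 = 0.135126
Normalizer over all consistent configurations: 0.459216×0.82 + 0.750699×0.18 = 0.511683
Posterior = 0.135126 / 0.511683 ≈ 0.264

Pr[bacterial infection | fever, influenza] ≈ 0.264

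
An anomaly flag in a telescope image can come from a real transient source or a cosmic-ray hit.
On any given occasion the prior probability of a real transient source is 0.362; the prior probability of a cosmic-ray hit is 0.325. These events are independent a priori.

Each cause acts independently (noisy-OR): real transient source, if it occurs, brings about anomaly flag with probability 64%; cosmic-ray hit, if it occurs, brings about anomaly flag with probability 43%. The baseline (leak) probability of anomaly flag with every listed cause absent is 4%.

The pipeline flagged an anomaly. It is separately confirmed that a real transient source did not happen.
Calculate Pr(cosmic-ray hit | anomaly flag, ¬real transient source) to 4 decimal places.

Pr(cosmic-ray hit | anomaly flag, ¬real transient source) ≈ 0.8450

Under noisy-OR, P(anomaly flag | causes) = 1 − (1−0.04)·∏(1−qᵢ) over the active causes.
Weight on cosmic-ray hit=true, given the evidence: 0.4528*0.325 = 0.147160
The normalizing constant is 0.04*0.675 + 0.4528*0.325 = 0.174160
P(cosmic-ray hit | anomaly flag, ¬real transient source) = 0.147160/0.174160 ≈ 0.8450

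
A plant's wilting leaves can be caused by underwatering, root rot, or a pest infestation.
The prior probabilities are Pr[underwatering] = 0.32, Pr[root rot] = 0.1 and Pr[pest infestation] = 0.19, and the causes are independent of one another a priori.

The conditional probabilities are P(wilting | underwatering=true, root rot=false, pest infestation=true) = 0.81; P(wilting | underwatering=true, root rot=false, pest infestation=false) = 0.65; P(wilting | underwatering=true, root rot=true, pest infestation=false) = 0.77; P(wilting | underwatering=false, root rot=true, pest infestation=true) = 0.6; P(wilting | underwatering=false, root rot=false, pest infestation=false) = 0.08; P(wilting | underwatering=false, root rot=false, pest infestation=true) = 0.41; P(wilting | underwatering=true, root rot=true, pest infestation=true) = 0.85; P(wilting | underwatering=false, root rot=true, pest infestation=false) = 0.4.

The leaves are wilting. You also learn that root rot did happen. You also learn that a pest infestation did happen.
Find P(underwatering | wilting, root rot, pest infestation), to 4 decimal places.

P(underwatering | wilting, root rot, pest infestation) ≈ 0.4000

P(wilting | root rot, pest infestation) = 0.6×0.68 + 0.85×0.32 = 0.408000 + 0.272000 = 0.680000
Restricting to configurations with underwatering present: 0.85×0.32 = 0.272000.
P(underwatering | wilting, root rot, pest infestation) = 0.272000 / 0.680000 ≈ 0.4000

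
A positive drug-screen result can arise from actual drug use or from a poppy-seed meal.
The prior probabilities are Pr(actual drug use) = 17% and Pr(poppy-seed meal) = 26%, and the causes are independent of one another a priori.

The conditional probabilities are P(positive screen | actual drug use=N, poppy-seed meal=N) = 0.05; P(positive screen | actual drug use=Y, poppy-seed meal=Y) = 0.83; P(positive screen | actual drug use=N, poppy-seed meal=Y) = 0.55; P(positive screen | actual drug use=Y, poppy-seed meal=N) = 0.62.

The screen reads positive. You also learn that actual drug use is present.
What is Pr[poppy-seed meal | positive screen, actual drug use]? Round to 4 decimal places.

Weight on poppy-seed meal=true, given the evidence: 0.83*0.26 = 0.215800
Normalizer over all consistent configurations: 0.62*0.74 + 0.83*0.26 = 0.674600
Posterior = 0.215800 / 0.674600 ≈ 0.3199

Pr[poppy-seed meal | positive screen, actual drug use] ≈ 0.3199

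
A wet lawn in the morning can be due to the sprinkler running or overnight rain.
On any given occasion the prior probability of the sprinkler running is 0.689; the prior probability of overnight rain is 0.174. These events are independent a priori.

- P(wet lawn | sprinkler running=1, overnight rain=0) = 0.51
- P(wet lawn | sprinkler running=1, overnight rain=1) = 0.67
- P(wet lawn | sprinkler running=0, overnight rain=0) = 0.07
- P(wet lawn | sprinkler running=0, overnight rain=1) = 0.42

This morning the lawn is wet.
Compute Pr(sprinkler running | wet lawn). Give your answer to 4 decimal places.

P(wet lawn) = 0.07·0.311·0.826 + 0.42·0.311·0.174 + 0.51·0.689·0.826 + 0.67·0.689·0.174 = 0.017982 + 0.022728 + 0.290248 + 0.080324 = 0.411282
Of this, 0.370572 comes from 0.290248 + 0.080324 (the sprinkler running=true cases).
P(sprinkler running | wet lawn) = 0.370572 / 0.411282 ≈ 0.9010

Pr(sprinkler running | wet lawn) ≈ 0.9010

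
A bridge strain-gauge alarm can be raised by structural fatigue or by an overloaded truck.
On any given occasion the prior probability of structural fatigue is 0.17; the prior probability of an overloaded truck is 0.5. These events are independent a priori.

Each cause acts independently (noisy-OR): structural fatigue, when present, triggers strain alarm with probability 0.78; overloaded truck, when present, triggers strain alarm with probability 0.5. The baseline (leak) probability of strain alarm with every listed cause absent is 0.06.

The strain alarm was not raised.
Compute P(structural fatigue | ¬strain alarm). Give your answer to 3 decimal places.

Under noisy-OR, P(strain alarm | causes) = 1 − (1−0.06)·∏(1−qᵢ) over the active causes.
P(¬strain alarm) = 0.94*0.83*0.5 + 0.47*0.83*0.5 + 0.2068*0.17*0.5 + 0.1034*0.17*0.5 = 0.390100 + 0.195050 + 0.017578 + 0.008789 = 0.611517
The structural fatigue-present share is 0.017578 + 0.008789 = 0.026367.
P(structural fatigue | ¬strain alarm) = 0.026367 / 0.611517 ≈ 0.043

P(structural fatigue | ¬strain alarm) ≈ 0.043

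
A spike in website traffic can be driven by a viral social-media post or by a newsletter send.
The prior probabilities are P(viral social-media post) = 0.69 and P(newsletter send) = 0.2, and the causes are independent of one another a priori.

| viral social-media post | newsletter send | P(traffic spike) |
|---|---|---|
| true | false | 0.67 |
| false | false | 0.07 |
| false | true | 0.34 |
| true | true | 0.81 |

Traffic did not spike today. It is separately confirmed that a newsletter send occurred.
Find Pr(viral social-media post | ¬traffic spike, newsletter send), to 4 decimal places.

For the numerator, keep only viral social-media post=true terms: 0.19·0.69 = 0.131100
The normalizing constant is 0.66·0.31 + 0.19·0.69 = 0.335700
Posterior = 0.131100 / 0.335700 ≈ 0.3905

Pr(viral social-media post | ¬traffic spike, newsletter send) ≈ 0.3905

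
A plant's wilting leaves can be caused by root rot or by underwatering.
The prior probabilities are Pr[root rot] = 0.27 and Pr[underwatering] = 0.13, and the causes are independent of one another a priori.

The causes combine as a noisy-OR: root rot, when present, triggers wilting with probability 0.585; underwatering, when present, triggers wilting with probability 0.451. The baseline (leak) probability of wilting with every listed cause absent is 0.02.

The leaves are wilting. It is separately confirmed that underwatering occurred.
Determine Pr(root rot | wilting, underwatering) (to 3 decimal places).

Pr(root rot | wilting, underwatering) ≈ 0.383

Under noisy-OR, P(wilting | causes) = 1 − (1−0.02)·∏(1−qᵢ) over the active causes.
Numerator (weight on configurations with root rot): 0.776722*0.27 = 0.209715
Normalizer over all consistent configurations: 0.46198*0.73 + 0.776722*0.27 = 0.546960
P(root rot | wilting, underwatering) = 0.209715/0.546960 ≈ 0.383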